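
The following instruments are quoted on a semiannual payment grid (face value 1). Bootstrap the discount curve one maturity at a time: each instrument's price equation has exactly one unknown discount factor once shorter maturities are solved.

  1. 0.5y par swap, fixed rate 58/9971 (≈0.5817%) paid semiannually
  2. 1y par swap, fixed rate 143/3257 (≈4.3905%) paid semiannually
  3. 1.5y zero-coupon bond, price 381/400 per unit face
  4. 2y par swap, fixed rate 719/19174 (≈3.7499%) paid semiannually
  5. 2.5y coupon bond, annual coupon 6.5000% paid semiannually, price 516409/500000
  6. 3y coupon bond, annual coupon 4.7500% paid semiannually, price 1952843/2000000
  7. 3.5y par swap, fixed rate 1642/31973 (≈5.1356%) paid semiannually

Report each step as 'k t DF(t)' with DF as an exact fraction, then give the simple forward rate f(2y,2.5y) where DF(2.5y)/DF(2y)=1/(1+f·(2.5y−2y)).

1 1/2 9971/10000
2 1 9571/10000
3 3/2 381/400
4 2 9281/10000
5 5/2 2199/2500
6 3 2111/2500
7 7/2 4179/5000
f(2y,2.5y) = ((9281/10000)/(2199/2500) − 1)/(1/2) = 485/4398 ≈ 11.0277%

step 1 [0.5y] swap r/2=29/9971: DF=(1 − 29/9971·(0))/(1+29/9971) = 9971/10000 ≈ 0.997100
step 2 [1y] swap r/2=143/6514: DF=(1 − 143/6514·(0.997100))/(1+143/6514) = 9571/10000 ≈ 0.957100
step 3 [1.5y] zero: DF = P = 381/400 ≈ 0.952500
step 4 [2y] swap r/2=719/38348: DF=(1 − 719/38348·(0.997100+0.957100+0.952500))/(1+719/38348) = 9281/10000 ≈ 0.928100
step 5 [2.5y] bond c/2=13/400: DF=(516409/500000 − 13/400·(0.997100+0.957100+0.952500+0.928100))/(1+13/400) = 2199/2500 ≈ 0.879600
step 6 [3y] bond c/2=19/800: DF=(1952843/2000000 − 19/800·(0.997100+0.957100+0.952500+0.928100+0.879600))/(1+19/800) = 2111/2500 ≈ 0.844400
step 7 [3.5y] swap r/2=821/31973: DF=(1 − 821/31973·(0.997100+0.957100+0.952500+0.928100+0.879600+0.844400))/(1+821/31973) = 4179/5000 ≈ 0.835800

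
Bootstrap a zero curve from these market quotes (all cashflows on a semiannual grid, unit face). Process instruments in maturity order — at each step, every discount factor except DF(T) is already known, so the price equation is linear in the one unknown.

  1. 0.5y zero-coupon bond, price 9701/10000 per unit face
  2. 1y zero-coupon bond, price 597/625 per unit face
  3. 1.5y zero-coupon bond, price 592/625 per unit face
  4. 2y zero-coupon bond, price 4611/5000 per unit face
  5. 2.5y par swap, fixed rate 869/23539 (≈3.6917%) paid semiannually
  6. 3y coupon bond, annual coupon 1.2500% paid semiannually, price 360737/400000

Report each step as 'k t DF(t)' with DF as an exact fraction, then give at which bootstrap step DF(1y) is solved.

step 1 [0.5y] zero: DF = P = 9701/10000 ≈ 0.970100
step 2 [1y] zero: DF = P = 597/625 ≈ 0.955200
step 3 [1.5y] zero: DF = P = 592/625 ≈ 0.947200
step 4 [2y] zero: DF = P = 4611/5000 ≈ 0.922200
step 5 [2.5y] swap r/2=869/47078: DF=(1 − 869/47078·(0.970100+0.955200+0.947200+0.922200))/(1+869/47078) = 9131/10000 ≈ 0.913100
step 6 [3y] bond c/2=1/160: DF=(360737/400000 − 1/160·(0.970100+0.955200+0.947200+0.922200+0.913100))/(1+1/160) = 867/1000 ≈ 0.867000

1 1/2 9701/10000
2 1 597/625
3 3/2 592/625
4 2 4611/5000
5 5/2 9131/10000
6 3 867/1000
DF(1y) is solved at step 2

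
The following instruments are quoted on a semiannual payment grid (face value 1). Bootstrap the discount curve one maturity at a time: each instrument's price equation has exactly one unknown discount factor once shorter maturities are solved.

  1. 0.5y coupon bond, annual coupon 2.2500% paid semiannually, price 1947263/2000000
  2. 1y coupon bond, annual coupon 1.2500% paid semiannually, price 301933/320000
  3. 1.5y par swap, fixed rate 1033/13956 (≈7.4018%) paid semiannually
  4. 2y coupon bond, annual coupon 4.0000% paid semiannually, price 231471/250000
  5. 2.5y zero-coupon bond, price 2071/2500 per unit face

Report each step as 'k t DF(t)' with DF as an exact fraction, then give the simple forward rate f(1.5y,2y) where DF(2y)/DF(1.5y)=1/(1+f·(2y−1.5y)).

1 1/2 2407/2500
2 1 9317/10000
3 3/2 8967/10000
4 2 853/1000
5 5/2 2071/2500
f(1.5y,2y) = ((8967/10000)/(853/1000) − 1)/(1/2) = 437/4265 ≈ 10.2462%

step 1 [0.5y] bond c/2=9/800: DF=(1947263/2000000 − 9/800·(0))/(1+9/800) = 2407/2500 ≈ 0.962800
step 2 [1y] bond c/2=1/160: DF=(301933/320000 − 1/160·(0.962800))/(1+1/160) = 9317/10000 ≈ 0.931700
step 3 [1.5y] swap r/2=1033/27912: DF=(1 − 1033/27912·(0.962800+0.931700))/(1+1033/27912) = 8967/10000 ≈ 0.896700
step 4 [2y] bond c/2=1/50: DF=(231471/250000 − 1/50·(0.962800+0.931700+0.896700))/(1+1/50) = 853/1000 ≈ 0.853000
step 5 [2.5y] zero: DF = P = 2071/2500 ≈ 0.828400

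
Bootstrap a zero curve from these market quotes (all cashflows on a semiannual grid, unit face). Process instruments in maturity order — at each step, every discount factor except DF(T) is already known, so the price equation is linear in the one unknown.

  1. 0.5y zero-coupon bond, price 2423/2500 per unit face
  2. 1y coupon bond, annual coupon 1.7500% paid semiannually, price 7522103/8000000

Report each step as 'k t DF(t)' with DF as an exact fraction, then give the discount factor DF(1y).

step 1 [0.5y] zero: DF = P = 2423/2500 ≈ 0.969200
step 2 [1y] bond c/2=7/800: DF=(7522103/8000000 − 7/800·(0.969200))/(1+7/800) = 9237/10000 ≈ 0.923700

1 1/2 2423/2500
2 1 9237/10000
DF(1y) = 9237/10000 ≈ 0.923700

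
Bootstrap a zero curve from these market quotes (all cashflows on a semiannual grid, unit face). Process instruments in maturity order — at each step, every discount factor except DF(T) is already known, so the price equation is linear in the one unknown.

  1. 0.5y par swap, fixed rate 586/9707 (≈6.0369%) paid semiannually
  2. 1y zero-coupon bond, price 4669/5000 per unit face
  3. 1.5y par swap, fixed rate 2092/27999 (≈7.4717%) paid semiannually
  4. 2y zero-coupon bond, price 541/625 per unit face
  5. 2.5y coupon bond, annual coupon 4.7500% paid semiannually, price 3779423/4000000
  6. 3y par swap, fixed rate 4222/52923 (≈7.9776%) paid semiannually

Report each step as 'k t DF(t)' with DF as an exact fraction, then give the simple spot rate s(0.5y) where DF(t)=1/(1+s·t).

step 1 [0.5y] swap r/2=293/9707: DF=(1 − 293/9707·(0))/(1+293/9707) = 9707/10000 ≈ 0.970700
step 2 [1y] zero: DF = P = 4669/5000 ≈ 0.933800
step 3 [1.5y] swap r/2=1046/27999: DF=(1 − 1046/27999·(0.970700+0.933800))/(1+1046/27999) = 4477/5000 ≈ 0.895400
step 4 [2y] zero: DF = P = 541/625 ≈ 0.865600
step 5 [2.5y] bond c/2=19/800: DF=(3779423/4000000 − 19/800·(0.970700+0.933800+0.895400+0.865600))/(1+19/800) = 8379/10000 ≈ 0.837900
step 6 [3y] swap r/2=2111/52923: DF=(1 − 2111/52923·(0.970700+0.933800+0.895400+0.865600+0.837900))/(1+2111/52923) = 7889/10000 ≈ 0.788900

1 1/2 9707/10000
2 1 4669/5000
3 3/2 4477/5000
4 2 541/625
5 5/2 8379/10000
6 3 7889/10000
s(0.5y) = (1/(9707/10000) − 1)/(1/2) = 586/9707 ≈ 6.0369%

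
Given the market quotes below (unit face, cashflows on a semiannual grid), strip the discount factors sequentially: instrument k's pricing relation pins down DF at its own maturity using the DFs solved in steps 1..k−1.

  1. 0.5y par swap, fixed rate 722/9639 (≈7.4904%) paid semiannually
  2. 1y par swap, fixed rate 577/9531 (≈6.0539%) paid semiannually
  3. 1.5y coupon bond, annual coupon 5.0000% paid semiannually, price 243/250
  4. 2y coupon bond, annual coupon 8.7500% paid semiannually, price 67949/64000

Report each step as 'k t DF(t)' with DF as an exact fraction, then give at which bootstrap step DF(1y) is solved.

step 1 [0.5y] swap r/2=361/9639: DF=(1 − 361/9639·(0))/(1+361/9639) = 9639/10000 ≈ 0.963900
step 2 [1y] swap r/2=577/19062: DF=(1 − 577/19062·(0.963900))/(1+577/19062) = 9423/10000 ≈ 0.942300
step 3 [1.5y] bond c/2=1/40: DF=(243/250 − 1/40·(0.963900+0.942300))/(1+1/40) = 4509/5000 ≈ 0.901800
step 4 [2y] bond c/2=7/160: DF=(67949/64000 − 7/160·(0.963900+0.942300+0.901800))/(1+7/160) = 1799/2000 ≈ 0.899500

1 1/2 9639/10000
2 1 9423/10000
3 3/2 4509/5000
4 2 1799/2000
DF(1y) is solved at step 2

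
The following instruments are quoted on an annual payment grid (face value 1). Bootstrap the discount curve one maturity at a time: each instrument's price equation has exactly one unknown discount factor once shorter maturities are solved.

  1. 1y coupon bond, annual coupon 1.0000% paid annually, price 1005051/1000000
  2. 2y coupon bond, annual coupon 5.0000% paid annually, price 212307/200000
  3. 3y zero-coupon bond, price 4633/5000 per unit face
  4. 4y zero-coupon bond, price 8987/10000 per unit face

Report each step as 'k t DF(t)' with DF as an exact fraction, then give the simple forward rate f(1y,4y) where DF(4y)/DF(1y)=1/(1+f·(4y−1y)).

step 1 [1y] bond c/1=1/100: DF=(1005051/1000000 − 1/100·(0))/(1+1/100) = 9951/10000 ≈ 0.995100
step 2 [2y] bond c/1=1/20: DF=(212307/200000 − 1/20·(0.995100))/(1+1/20) = 2409/2500 ≈ 0.963600
step 3 [3y] zero: DF = P = 4633/5000 ≈ 0.926600
step 4 [4y] zero: DF = P = 8987/10000 ≈ 0.898700

1 1 9951/10000
2 2 2409/2500
3 3 4633/5000
4 4 8987/10000
f(1y,4y) = ((9951/10000)/(8987/10000) − 1)/(3) = 964/26961 ≈ 3.5755%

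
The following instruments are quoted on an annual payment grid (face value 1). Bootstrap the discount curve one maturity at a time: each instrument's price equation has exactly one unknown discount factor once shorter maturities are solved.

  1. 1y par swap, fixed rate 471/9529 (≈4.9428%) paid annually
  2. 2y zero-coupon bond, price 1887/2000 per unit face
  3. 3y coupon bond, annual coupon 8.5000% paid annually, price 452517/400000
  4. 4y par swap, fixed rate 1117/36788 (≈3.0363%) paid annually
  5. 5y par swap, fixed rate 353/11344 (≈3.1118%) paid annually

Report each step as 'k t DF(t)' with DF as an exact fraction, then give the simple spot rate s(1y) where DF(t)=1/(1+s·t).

1 1 9529/10000
2 2 1887/2000
3 3 8941/10000
4 4 8883/10000
5 5 2147/2500
s(1y) = (1/(9529/10000) − 1)/(1) = 471/9529 ≈ 4.9428%

step 1 [1y] swap r/1=471/9529: DF=(1 − 471/9529·(0))/(1+471/9529) = 9529/10000 ≈ 0.952900
step 2 [2y] zero: DF = P = 1887/2000 ≈ 0.943500
step 3 [3y] bond c/1=17/200: DF=(452517/400000 − 17/200·(0.952900+0.943500))/(1+17/200) = 8941/10000 ≈ 0.894100
step 4 [4y] swap r/1=1117/36788: DF=(1 − 1117/36788·(0.952900+0.943500+0.894100))/(1+1117/36788) = 8883/10000 ≈ 0.888300
step 5 [5y] swap r/1=353/11344: DF=(1 − 353/11344·(0.952900+0.943500+0.894100+0.888300))/(1+353/11344) = 2147/2500 ≈ 0.858800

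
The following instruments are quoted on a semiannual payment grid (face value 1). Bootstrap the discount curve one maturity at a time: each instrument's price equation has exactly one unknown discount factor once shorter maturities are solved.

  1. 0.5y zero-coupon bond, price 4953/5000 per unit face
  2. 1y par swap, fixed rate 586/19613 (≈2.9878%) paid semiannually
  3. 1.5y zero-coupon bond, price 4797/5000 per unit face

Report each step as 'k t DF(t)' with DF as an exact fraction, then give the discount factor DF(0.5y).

1 1/2 4953/5000
2 1 9707/10000
3 3/2 4797/5000
DF(0.5y) = 4953/5000 ≈ 0.990600

step 1 [0.5y] zero: DF = P = 4953/5000 ≈ 0.990600
step 2 [1y] swap r/2=293/19613: DF=(1 − 293/19613·(0.990600))/(1+293/19613) = 9707/10000 ≈ 0.970700
step 3 [1.5y] zero: DF = P = 4797/5000 ≈ 0.959400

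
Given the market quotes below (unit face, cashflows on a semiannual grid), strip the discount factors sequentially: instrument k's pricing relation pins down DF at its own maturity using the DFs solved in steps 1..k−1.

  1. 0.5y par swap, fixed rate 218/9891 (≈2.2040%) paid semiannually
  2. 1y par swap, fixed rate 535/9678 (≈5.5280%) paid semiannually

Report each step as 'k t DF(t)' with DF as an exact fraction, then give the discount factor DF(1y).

1 1/2 9891/10000
2 1 1893/2000
DF(1y) = 1893/2000 ≈ 0.946500

step 1 [0.5y] swap r/2=109/9891: DF=(1 − 109/9891·(0))/(1+109/9891) = 9891/10000 ≈ 0.989100
step 2 [1y] swap r/2=535/19356: DF=(1 − 535/19356·(0.989100))/(1+535/19356) = 1893/2000 ≈ 0.946500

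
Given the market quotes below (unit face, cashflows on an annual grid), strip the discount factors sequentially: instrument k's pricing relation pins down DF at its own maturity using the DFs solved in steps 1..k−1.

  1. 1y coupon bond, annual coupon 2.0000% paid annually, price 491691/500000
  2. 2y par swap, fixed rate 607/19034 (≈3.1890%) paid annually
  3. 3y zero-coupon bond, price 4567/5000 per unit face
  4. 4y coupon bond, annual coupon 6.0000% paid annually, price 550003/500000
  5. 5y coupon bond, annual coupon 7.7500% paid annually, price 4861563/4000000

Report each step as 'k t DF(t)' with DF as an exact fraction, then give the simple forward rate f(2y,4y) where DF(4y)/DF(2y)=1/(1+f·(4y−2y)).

step 1 [1y] bond c/1=1/50: DF=(491691/500000 − 1/50·(0))/(1+1/50) = 9641/10000 ≈ 0.964100
step 2 [2y] swap r/1=607/19034: DF=(1 − 607/19034·(0.964100))/(1+607/19034) = 9393/10000 ≈ 0.939300
step 3 [3y] zero: DF = P = 4567/5000 ≈ 0.913400
step 4 [4y] bond c/1=3/50: DF=(550003/500000 − 3/50·(0.964100+0.939300+0.913400))/(1+3/50) = 8783/10000 ≈ 0.878300
step 5 [5y] bond c/1=31/400: DF=(4861563/4000000 − 31/400·(0.964100+0.939300+0.913400+0.878300))/(1+31/400) = 4311/5000 ≈ 0.862200

1 1 9641/10000
2 2 9393/10000
3 3 4567/5000
4 4 8783/10000
5 5 4311/5000
f(2y,4y) = ((9393/10000)/(8783/10000) − 1)/(2) = 305/8783 ≈ 3.4726%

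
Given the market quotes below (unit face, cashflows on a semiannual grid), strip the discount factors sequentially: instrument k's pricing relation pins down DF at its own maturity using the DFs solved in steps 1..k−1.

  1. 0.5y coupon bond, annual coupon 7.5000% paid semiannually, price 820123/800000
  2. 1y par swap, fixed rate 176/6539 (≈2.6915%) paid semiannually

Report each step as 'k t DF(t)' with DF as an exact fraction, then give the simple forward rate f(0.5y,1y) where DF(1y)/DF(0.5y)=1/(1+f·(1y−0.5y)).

1 1/2 9881/10000
2 1 1217/1250
f(0.5y,1y) = ((9881/10000)/(1217/1250) − 1)/(1/2) = 145/4868 ≈ 2.9786%

step 1 [0.5y] bond c/2=3/80: DF=(820123/800000 − 3/80·(0))/(1+3/80) = 9881/10000 ≈ 0.988100
step 2 [1y] swap r/2=88/6539: DF=(1 − 88/6539·(0.988100))/(1+88/6539) = 1217/1250 ≈ 0.973600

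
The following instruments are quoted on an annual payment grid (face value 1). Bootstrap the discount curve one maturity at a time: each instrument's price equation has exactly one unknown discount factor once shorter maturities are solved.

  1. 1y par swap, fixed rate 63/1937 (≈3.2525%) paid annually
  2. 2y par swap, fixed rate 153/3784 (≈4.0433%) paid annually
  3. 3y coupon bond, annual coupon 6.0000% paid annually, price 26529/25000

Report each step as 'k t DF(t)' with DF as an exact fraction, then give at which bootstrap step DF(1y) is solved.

1 1 1937/2000
2 2 1847/2000
3 3 447/500
DF(1y) is solved at step 1

step 1 [1y] swap r/1=63/1937: DF=(1 − 63/1937·(0))/(1+63/1937) = 1937/2000 ≈ 0.968500
step 2 [2y] swap r/1=153/3784: DF=(1 − 153/3784·(0.968500))/(1+153/3784) = 1847/2000 ≈ 0.923500
step 3 [3y] bond c/1=3/50: DF=(26529/25000 − 3/50·(0.968500+0.923500))/(1+3/50) = 447/500 ≈ 0.894000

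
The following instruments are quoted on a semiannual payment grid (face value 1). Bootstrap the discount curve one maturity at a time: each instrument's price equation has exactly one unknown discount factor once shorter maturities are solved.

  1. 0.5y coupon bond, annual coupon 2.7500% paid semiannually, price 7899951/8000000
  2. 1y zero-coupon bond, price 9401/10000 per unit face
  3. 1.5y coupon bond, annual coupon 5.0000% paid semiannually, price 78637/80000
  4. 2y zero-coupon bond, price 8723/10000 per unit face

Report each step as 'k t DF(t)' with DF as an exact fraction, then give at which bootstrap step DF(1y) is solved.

1 1/2 9741/10000
2 1 9401/10000
3 3/2 9123/10000
4 2 8723/10000
DF(1y) is solved at step 2

step 1 [0.5y] bond c/2=11/800: DF=(7899951/8000000 − 11/800·(0))/(1+11/800) = 9741/10000 ≈ 0.974100
step 2 [1y] zero: DF = P = 9401/10000 ≈ 0.940100
step 3 [1.5y] bond c/2=1/40: DF=(78637/80000 − 1/40·(0.974100+0.940100))/(1+1/40) = 9123/10000 ≈ 0.912300
step 4 [2y] zero: DF = P = 8723/10000 ≈ 0.872300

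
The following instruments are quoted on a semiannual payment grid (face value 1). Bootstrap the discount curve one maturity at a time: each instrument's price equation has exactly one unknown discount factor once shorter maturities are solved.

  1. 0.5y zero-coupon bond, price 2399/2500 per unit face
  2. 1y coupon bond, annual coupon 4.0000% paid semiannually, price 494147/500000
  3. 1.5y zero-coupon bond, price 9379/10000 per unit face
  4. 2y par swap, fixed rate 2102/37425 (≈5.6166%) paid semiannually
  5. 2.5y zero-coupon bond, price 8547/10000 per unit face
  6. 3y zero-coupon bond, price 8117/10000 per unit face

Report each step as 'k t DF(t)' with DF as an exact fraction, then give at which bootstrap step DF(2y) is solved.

step 1 [0.5y] zero: DF = P = 2399/2500 ≈ 0.959600
step 2 [1y] bond c/2=1/50: DF=(494147/500000 − 1/50·(0.959600))/(1+1/50) = 9501/10000 ≈ 0.950100
step 3 [1.5y] zero: DF = P = 9379/10000 ≈ 0.937900
step 4 [2y] swap r/2=1051/37425: DF=(1 − 1051/37425·(0.959600+0.950100+0.937900))/(1+1051/37425) = 8949/10000 ≈ 0.894900
step 5 [2.5y] zero: DF = P = 8547/10000 ≈ 0.854700
step 6 [3y] zero: DF = P = 8117/10000 ≈ 0.811700

1 1/2 2399/2500
2 1 9501/10000
3 3/2 9379/10000
4 2 8949/10000
5 5/2 8547/10000
6 3 8117/10000
DF(2y) is solved at step 4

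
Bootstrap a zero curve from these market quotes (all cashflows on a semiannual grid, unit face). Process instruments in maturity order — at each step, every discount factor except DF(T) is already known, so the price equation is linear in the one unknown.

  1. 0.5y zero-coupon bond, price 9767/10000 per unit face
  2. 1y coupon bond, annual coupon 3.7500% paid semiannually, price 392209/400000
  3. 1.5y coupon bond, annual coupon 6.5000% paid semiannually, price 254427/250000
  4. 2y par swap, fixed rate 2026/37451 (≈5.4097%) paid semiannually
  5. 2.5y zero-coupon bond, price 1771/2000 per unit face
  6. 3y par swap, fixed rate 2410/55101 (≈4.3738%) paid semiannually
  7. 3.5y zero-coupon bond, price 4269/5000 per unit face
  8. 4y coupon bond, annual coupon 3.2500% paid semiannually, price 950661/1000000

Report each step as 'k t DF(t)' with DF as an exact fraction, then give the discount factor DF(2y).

1 1/2 9767/10000
2 1 1889/2000
3 3/2 2313/2500
4 2 8987/10000
5 5/2 1771/2000
6 3 1759/2000
7 7/2 4269/5000
8 4 8337/10000
DF(2y) = 8987/10000 ≈ 0.898700

step 1 [0.5y] zero: DF = P = 9767/10000 ≈ 0.976700
step 2 [1y] bond c/2=3/160: DF=(392209/400000 − 3/160·(0.976700))/(1+3/160) = 1889/2000 ≈ 0.944500
step 3 [1.5y] bond c/2=13/400: DF=(254427/250000 − 13/400·(0.976700+0.944500))/(1+13/400) = 2313/2500 ≈ 0.925200
step 4 [2y] swap r/2=1013/37451: DF=(1 − 1013/37451·(0.976700+0.944500+0.925200))/(1+1013/37451) = 8987/10000 ≈ 0.898700
step 5 [2.5y] zero: DF = P = 1771/2000 ≈ 0.885500
step 6 [3y] swap r/2=1205/55101: DF=(1 − 1205/55101·(0.976700+0.944500+0.925200+0.898700+0.885500))/(1+1205/55101) = 1759/2000 ≈ 0.879500
step 7 [3.5y] zero: DF = P = 4269/5000 ≈ 0.853800
step 8 [4y] bond c/2=13/800: DF=(950661/1000000 − 13/800·(0.976700+0.944500+0.925200+0.898700+0.885500+0.879500+0.853800))/(1+13/800) = 8337/10000 ≈ 0.833700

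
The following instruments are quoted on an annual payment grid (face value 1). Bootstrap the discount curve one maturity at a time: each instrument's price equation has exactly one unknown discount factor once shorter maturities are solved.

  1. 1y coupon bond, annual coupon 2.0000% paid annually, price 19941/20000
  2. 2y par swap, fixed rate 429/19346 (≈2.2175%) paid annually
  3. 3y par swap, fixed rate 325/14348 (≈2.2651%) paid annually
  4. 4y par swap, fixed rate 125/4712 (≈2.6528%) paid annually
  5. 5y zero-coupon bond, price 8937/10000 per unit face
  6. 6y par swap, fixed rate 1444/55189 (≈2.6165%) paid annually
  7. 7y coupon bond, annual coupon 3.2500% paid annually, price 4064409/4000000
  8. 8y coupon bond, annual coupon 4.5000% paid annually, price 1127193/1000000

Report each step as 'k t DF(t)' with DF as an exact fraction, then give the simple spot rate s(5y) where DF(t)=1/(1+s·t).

step 1 [1y] bond c/1=1/50: DF=(19941/20000 − 1/50·(0))/(1+1/50) = 391/400 ≈ 0.977500
step 2 [2y] swap r/1=429/19346: DF=(1 − 429/19346·(0.977500))/(1+429/19346) = 9571/10000 ≈ 0.957100
step 3 [3y] swap r/1=325/14348: DF=(1 − 325/14348·(0.977500+0.957100))/(1+325/14348) = 187/200 ≈ 0.935000
step 4 [4y] swap r/1=125/4712: DF=(1 − 125/4712·(0.977500+0.957100+0.935000))/(1+125/4712) = 9/10 ≈ 0.900000
step 5 [5y] zero: DF = P = 8937/10000 ≈ 0.893700
step 6 [6y] swap r/1=1444/55189: DF=(1 − 1444/55189·(0.977500+0.957100+0.935000+0.900000+0.893700))/(1+1444/55189) = 2139/2500 ≈ 0.855600
step 7 [7y] bond c/1=13/400: DF=(4064409/4000000 − 13/400·(0.977500+0.957100+0.935000+0.900000+0.893700+0.855600))/(1+13/400) = 1013/1250 ≈ 0.810400
step 8 [8y] bond c/1=9/200: DF=(1127193/1000000 − 9/200·(0.977500+0.957100+0.935000+0.900000+0.893700+0.855600+0.810400))/(1+9/200) = 8061/10000 ≈ 0.806100

1 1 391/400
2 2 9571/10000
3 3 187/200
4 4 9/10
5 5 8937/10000
6 6 2139/2500
7 7 1013/1250
8 8 8061/10000
s(5y) = (1/(8937/10000) − 1)/(5) = 1063/44685 ≈ 2.3789%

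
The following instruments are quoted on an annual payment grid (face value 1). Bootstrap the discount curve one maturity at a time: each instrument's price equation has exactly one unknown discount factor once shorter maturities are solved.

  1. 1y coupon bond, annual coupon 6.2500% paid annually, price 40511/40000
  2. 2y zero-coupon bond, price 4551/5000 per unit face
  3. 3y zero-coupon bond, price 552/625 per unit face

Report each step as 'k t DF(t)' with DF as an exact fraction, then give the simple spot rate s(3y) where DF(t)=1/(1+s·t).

step 1 [1y] bond c/1=1/16: DF=(40511/40000 − 1/16·(0))/(1+1/16) = 2383/2500 ≈ 0.953200
step 2 [2y] zero: DF = P = 4551/5000 ≈ 0.910200
step 3 [3y] zero: DF = P = 552/625 ≈ 0.883200

1 1 2383/2500
2 2 4551/5000
3 3 552/625
s(3y) = (1/(552/625) − 1)/(3) = 73/1656 ≈ 4.4082%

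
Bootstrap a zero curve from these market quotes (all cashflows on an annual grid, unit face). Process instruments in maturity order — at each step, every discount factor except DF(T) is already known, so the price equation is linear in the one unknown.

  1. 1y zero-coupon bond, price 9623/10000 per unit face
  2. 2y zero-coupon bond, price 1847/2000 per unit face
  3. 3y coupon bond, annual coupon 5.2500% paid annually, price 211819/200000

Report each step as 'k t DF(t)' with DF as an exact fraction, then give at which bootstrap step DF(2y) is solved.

step 1 [1y] zero: DF = P = 9623/10000 ≈ 0.962300
step 2 [2y] zero: DF = P = 1847/2000 ≈ 0.923500
step 3 [3y] bond c/1=21/400: DF=(211819/200000 − 21/400·(0.962300+0.923500))/(1+21/400) = 4561/5000 ≈ 0.912200

1 1 9623/10000
2 2 1847/2000
3 3 4561/5000
DF(2y) is solved at step 2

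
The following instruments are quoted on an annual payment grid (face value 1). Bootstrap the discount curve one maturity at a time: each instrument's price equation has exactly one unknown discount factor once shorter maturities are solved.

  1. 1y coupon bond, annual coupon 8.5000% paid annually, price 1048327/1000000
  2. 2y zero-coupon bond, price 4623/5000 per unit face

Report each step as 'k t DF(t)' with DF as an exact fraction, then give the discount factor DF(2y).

1 1 4831/5000
2 2 4623/5000
DF(2y) = 4623/5000 ≈ 0.924600

step 1 [1y] bond c/1=17/200: DF=(1048327/1000000 − 17/200·(0))/(1+17/200) = 4831/5000 ≈ 0.966200
step 2 [2y] zero: DF = P = 4623/5000 ≈ 0.924600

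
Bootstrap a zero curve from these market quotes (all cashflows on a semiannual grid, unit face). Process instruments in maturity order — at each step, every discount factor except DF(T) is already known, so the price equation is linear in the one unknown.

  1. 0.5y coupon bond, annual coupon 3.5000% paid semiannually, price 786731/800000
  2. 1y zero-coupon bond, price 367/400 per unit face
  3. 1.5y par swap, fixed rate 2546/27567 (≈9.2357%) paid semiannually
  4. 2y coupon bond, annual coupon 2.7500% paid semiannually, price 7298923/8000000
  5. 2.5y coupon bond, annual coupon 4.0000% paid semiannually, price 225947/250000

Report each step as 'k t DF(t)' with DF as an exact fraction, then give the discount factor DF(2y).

1 1/2 1933/2000
2 1 367/400
3 3/2 8727/10000
4 2 4313/5000
5 5/2 8151/10000
DF(2y) = 4313/5000 ≈ 0.862600

step 1 [0.5y] bond c/2=7/400: DF=(786731/800000 − 7/400·(0))/(1+7/400) = 1933/2000 ≈ 0.966500
step 2 [1y] zero: DF = P = 367/400 ≈ 0.917500
step 3 [1.5y] swap r/2=1273/27567: DF=(1 − 1273/27567·(0.966500+0.917500))/(1+1273/27567) = 8727/10000 ≈ 0.872700
step 4 [2y] bond c/2=11/800: DF=(7298923/8000000 − 11/800·(0.966500+0.917500+0.872700))/(1+11/800) = 4313/5000 ≈ 0.862600
step 5 [2.5y] bond c/2=1/50: DF=(225947/250000 − 1/50·(0.966500+0.917500+0.872700+0.862600))/(1+1/50) = 8151/10000 ≈ 0.815100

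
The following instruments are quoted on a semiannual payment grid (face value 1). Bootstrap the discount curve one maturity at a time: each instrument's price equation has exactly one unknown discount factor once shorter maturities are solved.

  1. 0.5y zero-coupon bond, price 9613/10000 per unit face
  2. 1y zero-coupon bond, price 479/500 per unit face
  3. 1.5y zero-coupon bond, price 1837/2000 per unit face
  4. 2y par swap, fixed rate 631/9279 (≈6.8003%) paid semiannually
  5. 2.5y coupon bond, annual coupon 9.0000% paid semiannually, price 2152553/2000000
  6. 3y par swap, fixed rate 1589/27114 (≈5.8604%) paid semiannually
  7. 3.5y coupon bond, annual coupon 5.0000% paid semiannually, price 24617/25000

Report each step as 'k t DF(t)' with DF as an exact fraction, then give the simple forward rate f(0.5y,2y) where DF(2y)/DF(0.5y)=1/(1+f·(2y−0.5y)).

step 1 [0.5y] zero: DF = P = 9613/10000 ≈ 0.961300
step 2 [1y] zero: DF = P = 479/500 ≈ 0.958000
step 3 [1.5y] zero: DF = P = 1837/2000 ≈ 0.918500
step 4 [2y] swap r/2=631/18558: DF=(1 − 631/18558·(0.961300+0.958000+0.918500))/(1+631/18558) = 4369/5000 ≈ 0.873800
step 5 [2.5y] bond c/2=9/200: DF=(2152553/2000000 − 9/200·(0.961300+0.958000+0.918500+0.873800))/(1+9/200) = 8701/10000 ≈ 0.870100
step 6 [3y] swap r/2=1589/54228: DF=(1 − 1589/54228·(0.961300+0.958000+0.918500+0.873800+0.870100))/(1+1589/54228) = 8411/10000 ≈ 0.841100
step 7 [3.5y] bond c/2=1/40: DF=(24617/25000 − 1/40·(0.961300+0.958000+0.918500+0.873800+0.870100+0.841100))/(1+1/40) = 2071/2500 ≈ 0.828400

1 1/2 9613/10000
2 1 479/500
3 3/2 1837/2000
4 2 4369/5000
5 5/2 8701/10000
6 3 8411/10000
7 7/2 2071/2500
f(0.5y,2y) = ((9613/10000)/(4369/5000) − 1)/(3/2) = 875/13107 ≈ 6.6758%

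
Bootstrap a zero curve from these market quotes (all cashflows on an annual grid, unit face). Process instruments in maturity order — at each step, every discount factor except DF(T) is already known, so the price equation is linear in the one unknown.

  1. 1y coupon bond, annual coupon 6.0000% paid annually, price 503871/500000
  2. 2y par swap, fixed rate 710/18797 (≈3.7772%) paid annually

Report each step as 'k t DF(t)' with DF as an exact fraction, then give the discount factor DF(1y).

1 1 9507/10000
2 2 929/1000
DF(1y) = 9507/10000 ≈ 0.950700

step 1 [1y] bond c/1=3/50: DF=(503871/500000 − 3/50·(0))/(1+3/50) = 9507/10000 ≈ 0.950700
step 2 [2y] swap r/1=710/18797: DF=(1 − 710/18797·(0.950700))/(1+710/18797) = 929/1000 ≈ 0.929000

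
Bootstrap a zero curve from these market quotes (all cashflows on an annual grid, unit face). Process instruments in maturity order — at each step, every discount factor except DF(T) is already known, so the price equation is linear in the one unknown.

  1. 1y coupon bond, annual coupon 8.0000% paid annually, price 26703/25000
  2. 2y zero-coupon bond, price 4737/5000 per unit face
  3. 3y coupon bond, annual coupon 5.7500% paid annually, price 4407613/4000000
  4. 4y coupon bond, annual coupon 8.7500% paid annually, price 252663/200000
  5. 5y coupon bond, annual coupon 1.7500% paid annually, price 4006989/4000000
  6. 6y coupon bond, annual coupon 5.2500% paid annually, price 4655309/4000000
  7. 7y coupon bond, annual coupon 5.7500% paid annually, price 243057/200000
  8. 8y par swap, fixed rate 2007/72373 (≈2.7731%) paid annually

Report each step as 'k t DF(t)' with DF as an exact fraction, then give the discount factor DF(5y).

1 1 989/1000
2 2 4737/5000
3 3 9367/10000
4 4 1861/2000
5 5 9191/10000
6 6 4351/5000
7 7 8451/10000
8 8 7993/10000
DF(5y) = 9191/10000 ≈ 0.919100

step 1 [1y] bond c/1=2/25: DF=(26703/25000 − 2/25·(0))/(1+2/25) = 989/1000 ≈ 0.989000
step 2 [2y] zero: DF = P = 4737/5000 ≈ 0.947400
step 3 [3y] bond c/1=23/400: DF=(4407613/4000000 − 23/400·(0.989000+0.947400))/(1+23/400) = 9367/10000 ≈ 0.936700
step 4 [4y] bond c/1=7/80: DF=(252663/200000 − 7/80·(0.989000+0.947400+0.936700))/(1+7/80) = 1861/2000 ≈ 0.930500
step 5 [5y] bond c/1=7/400: DF=(4006989/4000000 − 7/400·(0.989000+0.947400+0.936700+0.930500))/(1+7/400) = 9191/10000 ≈ 0.919100
step 6 [6y] bond c/1=21/400: DF=(4655309/4000000 − 21/400·(0.989000+0.947400+0.936700+0.930500+0.919100))/(1+21/400) = 4351/5000 ≈ 0.870200
step 7 [7y] bond c/1=23/400: DF=(243057/200000 − 23/400·(0.989000+0.947400+0.936700+0.930500+0.919100+0.870200))/(1+23/400) = 8451/10000 ≈ 0.845100
step 8 [8y] swap r/1=2007/72373: DF=(1 − 2007/72373·(0.989000+0.947400+0.936700+0.930500+0.919100+0.870200+0.845100))/(1+2007/72373) = 7993/10000 ≈ 0.799300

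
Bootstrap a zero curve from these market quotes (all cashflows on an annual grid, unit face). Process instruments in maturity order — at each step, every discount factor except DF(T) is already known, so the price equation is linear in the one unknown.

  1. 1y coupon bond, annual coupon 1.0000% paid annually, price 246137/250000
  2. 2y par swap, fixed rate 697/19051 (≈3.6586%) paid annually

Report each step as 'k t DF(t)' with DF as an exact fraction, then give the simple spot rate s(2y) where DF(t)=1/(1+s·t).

step 1 [1y] bond c/1=1/100: DF=(246137/250000 − 1/100·(0))/(1+1/100) = 2437/2500 ≈ 0.974800
step 2 [2y] swap r/1=697/19051: DF=(1 − 697/19051·(0.974800))/(1+697/19051) = 9303/10000 ≈ 0.930300

1 1 2437/2500
2 2 9303/10000
s(2y) = (1/(9303/10000) − 1)/(2) = 697/18606 ≈ 3.7461%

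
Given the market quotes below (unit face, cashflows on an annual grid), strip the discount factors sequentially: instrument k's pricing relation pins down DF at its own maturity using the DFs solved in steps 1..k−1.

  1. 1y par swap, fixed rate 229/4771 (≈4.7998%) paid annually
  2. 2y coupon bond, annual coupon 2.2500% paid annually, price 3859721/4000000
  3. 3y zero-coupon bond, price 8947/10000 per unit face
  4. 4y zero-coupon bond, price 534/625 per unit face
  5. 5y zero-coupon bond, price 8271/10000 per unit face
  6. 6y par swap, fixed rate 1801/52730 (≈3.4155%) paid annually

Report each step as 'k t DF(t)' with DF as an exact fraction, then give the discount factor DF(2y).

step 1 [1y] swap r/1=229/4771: DF=(1 − 229/4771·(0))/(1+229/4771) = 4771/5000 ≈ 0.954200
step 2 [2y] bond c/1=9/400: DF=(3859721/4000000 − 9/400·(0.954200))/(1+9/400) = 9227/10000 ≈ 0.922700
step 3 [3y] zero: DF = P = 8947/10000 ≈ 0.894700
step 4 [4y] zero: DF = P = 534/625 ≈ 0.854400
step 5 [5y] zero: DF = P = 8271/10000 ≈ 0.827100
step 6 [6y] swap r/1=1801/52730: DF=(1 − 1801/52730·(0.954200+0.922700+0.894700+0.854400+0.827100))/(1+1801/52730) = 8199/10000 ≈ 0.819900

1 1 4771/5000
2 2 9227/10000
3 3 8947/10000
4 4 534/625
5 5 8271/10000
6 6 8199/10000
DF(2y) = 9227/10000 ≈ 0.922700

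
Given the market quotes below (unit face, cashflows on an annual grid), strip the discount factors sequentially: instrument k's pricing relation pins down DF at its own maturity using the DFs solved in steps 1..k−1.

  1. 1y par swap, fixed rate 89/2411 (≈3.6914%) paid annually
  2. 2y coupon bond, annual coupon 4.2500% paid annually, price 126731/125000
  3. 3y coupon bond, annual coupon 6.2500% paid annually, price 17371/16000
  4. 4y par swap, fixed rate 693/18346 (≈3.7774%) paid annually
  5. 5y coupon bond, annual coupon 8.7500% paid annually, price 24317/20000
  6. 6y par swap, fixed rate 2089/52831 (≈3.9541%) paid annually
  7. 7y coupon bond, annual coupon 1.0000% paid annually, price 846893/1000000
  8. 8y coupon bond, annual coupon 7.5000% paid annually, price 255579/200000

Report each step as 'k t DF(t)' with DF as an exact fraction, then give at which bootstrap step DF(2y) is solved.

1 1 2411/2500
2 2 2333/2500
3 3 4551/5000
4 4 4307/5000
5 5 2057/2500
6 6 7911/10000
7 7 3931/5000
8 8 7653/10000
DF(2y) is solved at step 2

step 1 [1y] swap r/1=89/2411: DF=(1 − 89/2411·(0))/(1+89/2411) = 2411/2500 ≈ 0.964400
step 2 [2y] bond c/1=17/400: DF=(126731/125000 − 17/400·(0.964400))/(1+17/400) = 2333/2500 ≈ 0.933200
step 3 [3y] bond c/1=1/16: DF=(17371/16000 − 1/16·(0.964400+0.933200))/(1+1/16) = 4551/5000 ≈ 0.910200
step 4 [4y] swap r/1=693/18346: DF=(1 − 693/18346·(0.964400+0.933200+0.910200))/(1+693/18346) = 4307/5000 ≈ 0.861400
step 5 [5y] bond c/1=7/80: DF=(24317/20000 − 7/80·(0.964400+0.933200+0.910200+0.861400))/(1+7/80) = 2057/2500 ≈ 0.822800
step 6 [6y] swap r/1=2089/52831: DF=(1 − 2089/52831·(0.964400+0.933200+0.910200+0.861400+0.822800))/(1+2089/52831) = 7911/10000 ≈ 0.791100
step 7 [7y] bond c/1=1/100: DF=(846893/1000000 − 1/100·(0.964400+0.933200+0.910200+0.861400+0.822800+0.791100))/(1+1/100) = 3931/5000 ≈ 0.786200
step 8 [8y] bond c/1=3/40: DF=(255579/200000 − 3/40·(0.964400+0.933200+0.910200+0.861400+0.822800+0.791100+0.786200))/(1+3/40) = 7653/10000 ≈ 0.765300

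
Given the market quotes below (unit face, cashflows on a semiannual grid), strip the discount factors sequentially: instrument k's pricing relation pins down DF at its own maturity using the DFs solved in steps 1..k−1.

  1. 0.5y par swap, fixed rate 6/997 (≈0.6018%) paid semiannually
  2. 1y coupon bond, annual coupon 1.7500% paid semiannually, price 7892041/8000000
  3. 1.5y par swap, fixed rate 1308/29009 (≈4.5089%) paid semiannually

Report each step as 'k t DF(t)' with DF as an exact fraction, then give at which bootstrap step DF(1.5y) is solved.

1 1/2 997/1000
2 1 9693/10000
3 3/2 4673/5000
DF(1.5y) is solved at step 3

step 1 [0.5y] swap r/2=3/997: DF=(1 − 3/997·(0))/(1+3/997) = 997/1000 ≈ 0.997000
step 2 [1y] bond c/2=7/800: DF=(7892041/8000000 − 7/800·(0.997000))/(1+7/800) = 9693/10000 ≈ 0.969300
step 3 [1.5y] swap r/2=654/29009: DF=(1 − 654/29009·(0.997000+0.969300))/(1+654/29009) = 4673/5000 ≈ 0.934600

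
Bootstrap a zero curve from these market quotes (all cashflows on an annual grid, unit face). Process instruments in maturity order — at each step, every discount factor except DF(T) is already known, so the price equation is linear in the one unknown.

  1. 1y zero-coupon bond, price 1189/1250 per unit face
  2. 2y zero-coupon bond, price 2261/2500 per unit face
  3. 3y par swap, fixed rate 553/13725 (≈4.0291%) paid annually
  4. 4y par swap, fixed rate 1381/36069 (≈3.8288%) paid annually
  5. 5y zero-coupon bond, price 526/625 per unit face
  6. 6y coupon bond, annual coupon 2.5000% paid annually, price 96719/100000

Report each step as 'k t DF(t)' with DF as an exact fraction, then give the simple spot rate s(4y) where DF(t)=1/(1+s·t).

step 1 [1y] zero: DF = P = 1189/1250 ≈ 0.951200
step 2 [2y] zero: DF = P = 2261/2500 ≈ 0.904400
step 3 [3y] swap r/1=553/13725: DF=(1 − 553/13725·(0.951200+0.904400))/(1+553/13725) = 4447/5000 ≈ 0.889400
step 4 [4y] swap r/1=1381/36069: DF=(1 − 1381/36069·(0.951200+0.904400+0.889400))/(1+1381/36069) = 8619/10000 ≈ 0.861900
step 5 [5y] zero: DF = P = 526/625 ≈ 0.841600
step 6 [6y] bond c/1=1/40: DF=(96719/100000 − 1/40·(0.951200+0.904400+0.889400+0.861900+0.841600))/(1+1/40) = 8351/10000 ≈ 0.835100

1 1 1189/1250
2 2 2261/2500
3 3 4447/5000
4 4 8619/10000
5 5 526/625
6 6 8351/10000
s(4y) = (1/(8619/10000) − 1)/(4) = 1381/34476 ≈ 4.0057%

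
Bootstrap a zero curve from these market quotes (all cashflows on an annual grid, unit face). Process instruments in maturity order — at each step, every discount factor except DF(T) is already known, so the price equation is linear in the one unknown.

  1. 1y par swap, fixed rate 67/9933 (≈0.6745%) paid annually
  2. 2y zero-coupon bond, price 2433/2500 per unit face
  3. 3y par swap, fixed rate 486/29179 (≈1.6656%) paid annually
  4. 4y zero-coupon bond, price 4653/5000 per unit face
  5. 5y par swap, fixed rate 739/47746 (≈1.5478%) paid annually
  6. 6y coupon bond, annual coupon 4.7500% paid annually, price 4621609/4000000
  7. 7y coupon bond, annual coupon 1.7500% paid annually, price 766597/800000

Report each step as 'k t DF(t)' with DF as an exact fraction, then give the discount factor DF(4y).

1 1 9933/10000
2 2 2433/2500
3 3 4757/5000
4 4 4653/5000
5 5 9261/10000
6 6 1773/2000
7 7 2111/2500
DF(4y) = 4653/5000 ≈ 0.930600

step 1 [1y] swap r/1=67/9933: DF=(1 − 67/9933·(0))/(1+67/9933) = 9933/10000 ≈ 0.993300
step 2 [2y] zero: DF = P = 2433/2500 ≈ 0.973200
step 3 [3y] swap r/1=486/29179: DF=(1 − 486/29179·(0.993300+0.973200))/(1+486/29179) = 4757/5000 ≈ 0.951400
step 4 [4y] zero: DF = P = 4653/5000 ≈ 0.930600
step 5 [5y] swap r/1=739/47746: DF=(1 − 739/47746·(0.993300+0.973200+0.951400+0.930600))/(1+739/47746) = 9261/10000 ≈ 0.926100
step 6 [6y] bond c/1=19/400: DF=(4621609/4000000 − 19/400·(0.993300+0.973200+0.951400+0.930600+0.926100))/(1+19/400) = 1773/2000 ≈ 0.886500
step 7 [7y] bond c/1=7/400: DF=(766597/800000 − 7/400·(0.993300+0.973200+0.951400+0.930600+0.926100+0.886500))/(1+7/400) = 2111/2500 ≈ 0.844400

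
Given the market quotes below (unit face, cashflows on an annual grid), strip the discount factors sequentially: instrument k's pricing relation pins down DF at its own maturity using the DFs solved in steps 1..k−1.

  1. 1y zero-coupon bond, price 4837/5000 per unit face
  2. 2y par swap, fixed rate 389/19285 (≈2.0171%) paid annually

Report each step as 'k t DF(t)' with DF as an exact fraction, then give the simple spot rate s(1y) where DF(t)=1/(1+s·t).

step 1 [1y] zero: DF = P = 4837/5000 ≈ 0.967400
step 2 [2y] swap r/1=389/19285: DF=(1 − 389/19285·(0.967400))/(1+389/19285) = 9611/10000 ≈ 0.961100

1 1 4837/5000
2 2 9611/10000
s(1y) = (1/(4837/5000) − 1)/(1) = 163/4837 ≈ 3.3699%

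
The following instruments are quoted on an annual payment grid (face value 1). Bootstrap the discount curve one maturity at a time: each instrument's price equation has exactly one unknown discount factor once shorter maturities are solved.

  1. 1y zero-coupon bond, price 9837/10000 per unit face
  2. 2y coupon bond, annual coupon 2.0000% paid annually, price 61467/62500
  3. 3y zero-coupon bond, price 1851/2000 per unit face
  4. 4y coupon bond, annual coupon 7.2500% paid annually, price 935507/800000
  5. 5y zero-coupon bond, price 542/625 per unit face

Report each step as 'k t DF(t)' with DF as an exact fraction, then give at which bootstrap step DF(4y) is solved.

step 1 [1y] zero: DF = P = 9837/10000 ≈ 0.983700
step 2 [2y] bond c/1=1/50: DF=(61467/62500 − 1/50·(0.983700))/(1+1/50) = 9449/10000 ≈ 0.944900
step 3 [3y] zero: DF = P = 1851/2000 ≈ 0.925500
step 4 [4y] bond c/1=29/400: DF=(935507/800000 − 29/400·(0.983700+0.944900+0.925500))/(1+29/400) = 4487/5000 ≈ 0.897400
step 5 [5y] zero: DF = P = 542/625 ≈ 0.867200

1 1 9837/10000
2 2 9449/10000
3 3 1851/2000
4 4 4487/5000
5 5 542/625
DF(4y) is solved at step 4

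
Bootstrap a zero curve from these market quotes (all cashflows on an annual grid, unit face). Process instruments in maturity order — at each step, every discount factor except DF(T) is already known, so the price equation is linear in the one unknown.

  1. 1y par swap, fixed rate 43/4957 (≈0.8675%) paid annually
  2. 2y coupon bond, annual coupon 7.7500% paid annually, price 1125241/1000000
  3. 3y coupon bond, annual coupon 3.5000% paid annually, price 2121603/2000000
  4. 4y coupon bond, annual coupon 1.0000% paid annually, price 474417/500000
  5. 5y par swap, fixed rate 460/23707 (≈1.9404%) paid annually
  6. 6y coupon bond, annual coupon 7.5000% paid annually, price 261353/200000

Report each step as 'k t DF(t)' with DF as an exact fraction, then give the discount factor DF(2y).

step 1 [1y] swap r/1=43/4957: DF=(1 − 43/4957·(0))/(1+43/4957) = 4957/5000 ≈ 0.991400
step 2 [2y] bond c/1=31/400: DF=(1125241/1000000 − 31/400·(0.991400))/(1+31/400) = 973/1000 ≈ 0.973000
step 3 [3y] bond c/1=7/200: DF=(2121603/2000000 − 7/200·(0.991400+0.973000))/(1+7/200) = 1917/2000 ≈ 0.958500
step 4 [4y] bond c/1=1/100: DF=(474417/500000 − 1/100·(0.991400+0.973000+0.958500))/(1+1/100) = 1821/2000 ≈ 0.910500
step 5 [5y] swap r/1=460/23707: DF=(1 − 460/23707·(0.991400+0.973000+0.958500+0.910500))/(1+460/23707) = 227/250 ≈ 0.908000
step 6 [6y] bond c/1=3/40: DF=(261353/200000 − 3/40·(0.991400+0.973000+0.958500+0.910500+0.908000))/(1+3/40) = 553/625 ≈ 0.884800

1 1 4957/5000
2 2 973/1000
3 3 1917/2000
4 4 1821/2000
5 5 227/250
6 6 553/625
DF(2y) = 973/1000 ≈ 0.973000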